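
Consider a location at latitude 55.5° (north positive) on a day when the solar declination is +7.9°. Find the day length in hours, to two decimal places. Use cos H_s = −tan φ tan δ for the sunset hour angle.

13.55 hours

−tan φ tan δ = −(1.4550)(0.1388) = -0.2020; H_s = arccos(-0.2020) = 101.65°.
Day length = 2 H_s / 15° h⁻¹ = 203.30° / 15 = 13.553 h.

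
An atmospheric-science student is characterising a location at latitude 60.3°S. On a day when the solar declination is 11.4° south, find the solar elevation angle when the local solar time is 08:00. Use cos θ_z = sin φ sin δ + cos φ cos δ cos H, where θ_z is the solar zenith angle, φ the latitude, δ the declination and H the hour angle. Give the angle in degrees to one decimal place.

24.5°

Hour angle H = 15° × (8 − 12) = -60.00°.
cos θ_z = sin(-60.3°) sin(-11.4°) + cos(-60.3°) cos(-11.4°) cos(-60.00°) = 0.1717 + 0.2428 = 0.4145.
θ_z = arccos(0.4145) = 65.51°, so the elevation is 90° − 65.51° = 24.49°.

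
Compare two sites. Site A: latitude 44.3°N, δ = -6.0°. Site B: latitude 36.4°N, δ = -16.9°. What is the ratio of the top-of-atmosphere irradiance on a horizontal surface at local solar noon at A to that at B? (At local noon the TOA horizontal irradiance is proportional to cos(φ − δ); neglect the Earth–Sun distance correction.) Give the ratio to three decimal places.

A: cos θ_z = cos(44.3° − (-6.0°)) = 0.6388.
B: cos θ_z = cos(36.4° − (-16.9°)) = 0.5976.
Ratio A/B = 0.6388 / 0.5976 = 1.0689.

1.069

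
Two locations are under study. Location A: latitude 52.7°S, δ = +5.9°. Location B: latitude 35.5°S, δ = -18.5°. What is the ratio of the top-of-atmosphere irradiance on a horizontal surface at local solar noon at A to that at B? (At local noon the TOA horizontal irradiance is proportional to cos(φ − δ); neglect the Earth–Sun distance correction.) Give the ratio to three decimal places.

0.545

A: cos θ_z = cos(-52.7° − (5.9°)) = 0.5210.
B: cos θ_z = cos(-35.5° − (-18.5°)) = 0.9563.
Ratio A/B = 0.5210 / 0.9563 = 0.5448.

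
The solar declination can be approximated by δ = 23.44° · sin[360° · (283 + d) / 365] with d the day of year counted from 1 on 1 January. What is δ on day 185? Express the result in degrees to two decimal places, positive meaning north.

+22.96°

360 × (283 + 185) / 365 = 461.589°; sin(461.589°) = 0.9796.
δ = 23.44 × 0.9796 = 22.962° ≈ +22.96°.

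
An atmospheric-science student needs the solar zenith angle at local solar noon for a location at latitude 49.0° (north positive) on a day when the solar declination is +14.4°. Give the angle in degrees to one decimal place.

At local solar noon the hour angle is zero, so the zenith angle is |φ − δ| = |49.0° − (14.4°)| = 34.6°.

34.6°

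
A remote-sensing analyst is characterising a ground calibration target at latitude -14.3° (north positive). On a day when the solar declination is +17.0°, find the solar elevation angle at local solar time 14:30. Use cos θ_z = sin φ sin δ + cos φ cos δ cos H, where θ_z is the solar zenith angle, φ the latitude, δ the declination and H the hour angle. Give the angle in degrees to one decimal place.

41.5°

Hour angle H = 15° × (14.5 − 12) = 37.50°.
With φ = -14.3°, δ = 17.0°, H = 37.50°: sin φ sin δ = -0.0722, cos φ cos δ cos H = 0.7352, so cos θ_z = 0.6630.
θ_z = arccos(0.6630) = 48.47°, so the elevation is 90° − 48.47° = 41.53°.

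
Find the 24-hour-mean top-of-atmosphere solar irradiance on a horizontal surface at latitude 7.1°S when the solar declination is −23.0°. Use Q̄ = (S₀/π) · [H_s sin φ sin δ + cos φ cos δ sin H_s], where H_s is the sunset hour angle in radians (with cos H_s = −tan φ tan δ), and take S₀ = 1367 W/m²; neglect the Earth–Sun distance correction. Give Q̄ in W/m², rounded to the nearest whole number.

The sunset hour angle satisfies cos H_s = −tan φ tan δ = -0.0529, giving H_s = 93.03°. In radians, H_s = 1.6237.
H_s sin φ sin δ = 1.6237 × -0.1236 × -0.3907 = 0.0784.
cos φ cos δ sin H_s = 0.9923 × 0.9205 × 0.9986 = 0.9121.
Q̄ = (1367/π) × (0.0784 + 0.9121) = 435.13 × 0.9905 = 431.00 W/m².

431 W/m²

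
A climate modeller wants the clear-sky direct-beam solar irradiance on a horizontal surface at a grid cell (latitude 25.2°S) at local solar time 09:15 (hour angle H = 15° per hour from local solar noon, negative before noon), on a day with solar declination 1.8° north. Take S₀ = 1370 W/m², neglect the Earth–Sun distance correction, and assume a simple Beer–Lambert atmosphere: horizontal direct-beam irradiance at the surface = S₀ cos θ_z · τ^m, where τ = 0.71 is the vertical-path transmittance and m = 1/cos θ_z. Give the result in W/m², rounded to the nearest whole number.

546 W/m²

Hour angle H = 15° × (9.25 − 12) = -41.25°.
cos θ_z = sin(-25.2°) sin(1.8°) + cos(-25.2°) cos(1.8°) cos(-41.25°) = -0.0134 + 0.6799 = 0.6665.
Air mass m = 1/cos θ_z = 1/0.6665 = 1.500; τ^m = 0.71^1.500 = 0.5983.
Surface direct beam = 1370 × 0.6665 × 0.5983 = 546.31 W/m².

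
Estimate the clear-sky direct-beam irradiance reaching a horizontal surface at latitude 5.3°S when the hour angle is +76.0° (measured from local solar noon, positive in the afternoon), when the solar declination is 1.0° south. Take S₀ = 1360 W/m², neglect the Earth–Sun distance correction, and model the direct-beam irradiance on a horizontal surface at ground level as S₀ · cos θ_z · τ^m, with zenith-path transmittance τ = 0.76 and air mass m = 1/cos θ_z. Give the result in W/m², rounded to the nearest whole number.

cos θ_z = sin(-5.3°) sin(-1.0°) + cos(-5.3°) cos(-1.0°) cos(76.00°) = 0.0016 + 0.2409 = 0.2425.
Air mass m = 1/cos θ_z = 1/0.2425 = 4.124; τ^m = 0.76^4.124 = 0.3225.
Surface direct beam = 1360 × 0.2425 × 0.3225 = 106.36 W/m².

106 W/m²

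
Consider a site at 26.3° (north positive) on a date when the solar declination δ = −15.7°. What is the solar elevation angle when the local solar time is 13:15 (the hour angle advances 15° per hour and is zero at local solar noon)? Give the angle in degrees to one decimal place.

44.2°

Hour angle H = 15° × (13.25 − 12) = 18.75°.
With φ = 26.3°, δ = -15.7°, H = 18.75°: sin φ sin δ = -0.1199, cos φ cos δ cos H = 0.8172, so cos θ_z = 0.6973.
θ_z = arccos(0.6973) = 45.79°, so the elevation is 90° − 45.79° = 44.21°.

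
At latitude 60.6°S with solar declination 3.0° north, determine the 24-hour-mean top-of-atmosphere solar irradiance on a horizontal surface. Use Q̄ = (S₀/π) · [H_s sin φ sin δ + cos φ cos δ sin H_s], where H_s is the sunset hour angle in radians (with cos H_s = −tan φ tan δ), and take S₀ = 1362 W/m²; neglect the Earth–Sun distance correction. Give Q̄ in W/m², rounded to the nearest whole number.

182 W/m²

cos H_s = −tan(-60.6°) · tan(3.0°) = 0.0930, so H_s = arccos(0.0930) = 84.66°. In radians, H_s = 1.4776.
H_s sin φ sin δ = 1.4776 × -0.8712 × 0.0523 = -0.0673.
cos φ cos δ sin H_s = 0.4909 × 0.9986 × 0.9957 = 0.4881.
Q̄ = (1362/π) × (-0.0673 + 0.4881) = 433.54 × 0.4208 = 182.43 W/m².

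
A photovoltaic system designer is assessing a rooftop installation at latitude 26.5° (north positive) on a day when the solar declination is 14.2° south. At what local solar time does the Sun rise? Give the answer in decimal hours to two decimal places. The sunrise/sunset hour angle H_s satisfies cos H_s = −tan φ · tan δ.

−tan φ tan δ = −(0.4986)(-0.2530) = 0.1261; H_s = arccos(0.1261) = 82.76°.
Sunrise is at 12 − H_s/15 = 12 − 5.517 = 6.483 h local solar time.

6.48 h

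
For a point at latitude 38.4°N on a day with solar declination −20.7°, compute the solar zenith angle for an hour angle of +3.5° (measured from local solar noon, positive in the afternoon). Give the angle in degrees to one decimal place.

cos θ_z = sin(38.4°) sin(-20.7°) + cos(38.4°) cos(-20.7°) cos(3.50°) = -0.2196 + 0.7317 = 0.5121.
θ_z = arccos(0.5121) = 59.20°.

59.2°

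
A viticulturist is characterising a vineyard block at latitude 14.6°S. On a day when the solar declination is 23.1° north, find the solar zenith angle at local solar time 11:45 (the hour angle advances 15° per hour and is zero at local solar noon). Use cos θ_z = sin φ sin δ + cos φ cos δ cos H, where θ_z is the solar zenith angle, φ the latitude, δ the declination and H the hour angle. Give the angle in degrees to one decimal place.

37.9°

Hour angle H = 15° × (11.75 − 12) = -3.75°.
With φ = -14.6°, δ = 23.1°, H = -3.75°: sin φ sin δ = -0.0989, cos φ cos δ cos H = 0.8882, so cos θ_z = 0.7893.
θ_z = arccos(0.7893) = 37.88°.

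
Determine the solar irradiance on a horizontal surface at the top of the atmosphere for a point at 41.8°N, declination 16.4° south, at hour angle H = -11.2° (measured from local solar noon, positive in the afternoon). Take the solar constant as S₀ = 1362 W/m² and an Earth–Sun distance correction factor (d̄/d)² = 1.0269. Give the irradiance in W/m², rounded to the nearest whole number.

With φ = 41.8°, δ = -16.4°, H = -11.20°: sin φ sin δ = -0.1882, cos φ cos δ cos H = 0.7015, so cos θ_z = 0.5133.
Top-of-atmosphere irradiance = S₀ (d̄/d)² cos θ_z = 1362 × 1.0269 × 0.5133 = 717.92 W/m².

718 W/m²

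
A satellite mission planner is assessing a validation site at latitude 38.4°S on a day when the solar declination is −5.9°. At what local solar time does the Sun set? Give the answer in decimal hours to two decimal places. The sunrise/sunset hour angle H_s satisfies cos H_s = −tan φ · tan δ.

cos H_s = −tan(-38.4°) · tan(-5.9°) = -0.0819, so H_s = arccos(-0.0819) = 94.70°.
Sunset is at 12 + H_s/15 = 12 + 6.313 = 18.313 h local solar time.

18.31 h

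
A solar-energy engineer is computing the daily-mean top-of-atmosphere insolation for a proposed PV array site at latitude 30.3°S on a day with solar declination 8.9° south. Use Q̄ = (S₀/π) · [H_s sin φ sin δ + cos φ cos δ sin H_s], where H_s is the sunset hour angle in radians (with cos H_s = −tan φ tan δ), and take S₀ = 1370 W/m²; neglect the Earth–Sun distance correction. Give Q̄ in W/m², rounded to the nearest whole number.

427 W/m²

−tan φ tan δ = −(-0.5844)(-0.1566) = -0.0915; H_s = arccos(-0.0915) = 95.25°. In radians, H_s = 1.6624.
H_s sin φ sin δ = 1.6624 × -0.5045 × -0.1547 = 0.1297.
cos φ cos δ sin H_s = 0.8634 × 0.9880 × 0.9958 = 0.8495.
Q̄ = (1370/π) × (0.1297 + 0.8495) = 436.08 × 0.9792 = 427.01 W/m².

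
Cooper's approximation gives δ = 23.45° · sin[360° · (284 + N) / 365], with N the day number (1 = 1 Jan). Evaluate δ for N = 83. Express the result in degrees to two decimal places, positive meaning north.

+0.81°

360 × (284 + 83) / 365 = 361.973°; sin(361.973°) = 0.0344.
δ = 23.45 × 0.0344 = 0.807° ≈ +0.81°.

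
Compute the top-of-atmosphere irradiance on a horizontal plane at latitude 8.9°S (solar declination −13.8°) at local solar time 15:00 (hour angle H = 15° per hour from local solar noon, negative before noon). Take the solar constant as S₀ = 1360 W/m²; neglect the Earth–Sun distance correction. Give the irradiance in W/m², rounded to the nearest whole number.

Hour angle H = 15° × (15 − 12) = 45.00°.
With φ = -8.9°, δ = -13.8°, H = 45.00°: sin φ sin δ = 0.0369, cos φ cos δ cos H = 0.6784, so cos θ_z = 0.7153.
Top-of-atmosphere irradiance = S₀ cos θ_z = 1360 × 0.7153 = 972.81 W/m².

973 W/m²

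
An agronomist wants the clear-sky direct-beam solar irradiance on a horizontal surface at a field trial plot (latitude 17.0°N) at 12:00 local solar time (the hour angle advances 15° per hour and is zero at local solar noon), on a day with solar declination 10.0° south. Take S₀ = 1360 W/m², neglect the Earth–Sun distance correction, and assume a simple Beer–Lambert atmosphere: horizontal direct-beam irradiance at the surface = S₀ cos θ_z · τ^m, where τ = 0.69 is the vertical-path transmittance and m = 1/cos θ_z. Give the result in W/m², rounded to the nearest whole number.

799 W/m²

Hour angle H = 15° × (12 − 12) = 0.00°.
With φ = 17.0°, δ = -10.0°, H = 0.00°: sin φ sin δ = -0.0508, cos φ cos δ cos H = 0.9418, so cos θ_z = 0.8910.
Air mass m = 1/cos θ_z = 1/0.8910 = 1.122; τ^m = 0.69^1.122 = 0.6595.
Surface direct beam = 1360 × 0.8910 × 0.6595 = 799.16 W/m².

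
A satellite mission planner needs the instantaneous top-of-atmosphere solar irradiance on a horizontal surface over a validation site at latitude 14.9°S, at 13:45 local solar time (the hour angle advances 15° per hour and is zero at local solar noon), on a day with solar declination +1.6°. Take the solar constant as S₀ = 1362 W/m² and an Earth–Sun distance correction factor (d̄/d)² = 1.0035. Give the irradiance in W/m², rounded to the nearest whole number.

Hour angle H = 15° × (13.75 − 12) = 26.25°.
With φ = -14.9°, δ = 1.6°, H = 26.25°: sin φ sin δ = -0.0072, cos φ cos δ cos H = 0.8664, so cos θ_z = 0.8592.
Top-of-atmosphere irradiance = S₀ (d̄/d)² cos θ_z = 1362 × 1.0035 × 0.8592 = 1174.33 W/m².

1174 W/m²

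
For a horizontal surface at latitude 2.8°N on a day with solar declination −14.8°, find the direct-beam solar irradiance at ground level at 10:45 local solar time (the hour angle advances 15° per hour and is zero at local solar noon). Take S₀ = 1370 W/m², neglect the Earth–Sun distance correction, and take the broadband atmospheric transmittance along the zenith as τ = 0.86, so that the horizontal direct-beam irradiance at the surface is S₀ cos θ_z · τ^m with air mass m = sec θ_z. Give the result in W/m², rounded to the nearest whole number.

Hour angle H = 15° × (10.75 − 12) = -18.75°.
cos θ_z = sin(2.8°) sin(-14.8°) + cos(2.8°) cos(-14.8°) cos(-18.75°) = -0.0125 + 0.9144 = 0.9019.
Air mass m = 1/cos θ_z = 1/0.9019 = 1.109; τ^m = 0.86^1.109 = 0.8460.
Surface direct beam = 1370 × 0.9019 × 0.8460 = 1045.32 W/m².

1045 W/m²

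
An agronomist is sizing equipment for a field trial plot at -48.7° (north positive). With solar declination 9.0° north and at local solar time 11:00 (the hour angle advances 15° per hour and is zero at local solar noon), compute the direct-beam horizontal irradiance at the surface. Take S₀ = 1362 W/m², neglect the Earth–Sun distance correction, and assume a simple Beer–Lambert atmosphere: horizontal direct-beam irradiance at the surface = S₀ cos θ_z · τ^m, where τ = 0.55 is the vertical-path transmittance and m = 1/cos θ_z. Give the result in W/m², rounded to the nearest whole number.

Hour angle H = 15° × (11 − 12) = -15.00°.
cos θ_z = sin φ sin δ + cos φ cos δ cos H = (-0.7513)(0.1564) + (0.6600)(0.9877)(0.9659) = 0.5121.
Air mass m = 1/cos θ_z = 1/0.5121 = 1.953; τ^m = 0.55^1.953 = 0.3111.
Surface direct beam = 1362 × 0.5121 × 0.3111 = 216.99 W/m².

217 W/m²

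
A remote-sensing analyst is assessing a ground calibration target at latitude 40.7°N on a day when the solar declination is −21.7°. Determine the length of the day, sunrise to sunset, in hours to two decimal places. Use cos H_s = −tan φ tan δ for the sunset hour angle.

9.33 hours

The sunset hour angle satisfies cos H_s = −tan φ tan δ = 0.3423, giving H_s = 69.98°.
Day length = 2 H_s / 15° h⁻¹ = 139.96° / 15 = 9.331 h.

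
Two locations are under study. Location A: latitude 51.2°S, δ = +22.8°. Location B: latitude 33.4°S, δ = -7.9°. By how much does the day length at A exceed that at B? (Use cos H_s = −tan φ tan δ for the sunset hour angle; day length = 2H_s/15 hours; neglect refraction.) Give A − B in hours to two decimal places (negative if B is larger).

-4.90 h

A: H_s = arccos(−tan -51.2° · tan 22.8°) = 58.48°, so 2H_s/15 = 7.7973 h.
B: H_s = arccos(−tan -33.4° · tan -7.9°) = 95.25°, so 2H_s/15 = 12.7000 h.
A − B = 7.7973 − 12.7000 = -4.9027 h.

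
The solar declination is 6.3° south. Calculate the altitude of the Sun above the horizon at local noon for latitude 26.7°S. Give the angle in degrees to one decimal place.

69.6°

At local solar noon the hour angle is zero, so the elevation is 90° − |φ − δ| = 90° − |-26.7° − (-6.3°)| = 90° − 20.4° = 69.6°.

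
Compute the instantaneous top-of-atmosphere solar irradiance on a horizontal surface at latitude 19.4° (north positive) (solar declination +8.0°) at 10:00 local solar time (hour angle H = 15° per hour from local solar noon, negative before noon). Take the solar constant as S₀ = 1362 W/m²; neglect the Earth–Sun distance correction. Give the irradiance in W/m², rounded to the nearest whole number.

Hour angle H = 15° × (10 − 12) = -30.00°.
cos θ_z = sin φ sin δ + cos φ cos δ cos H = (0.3322)(0.1392) + (0.9432)(0.9903)(0.8660) = 0.8551.
Top-of-atmosphere irradiance = S₀ cos θ_z = 1362 × 0.8551 = 1164.65 W/m².

1165 W/m²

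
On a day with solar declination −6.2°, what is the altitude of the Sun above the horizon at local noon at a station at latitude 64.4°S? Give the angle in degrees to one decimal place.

At local solar noon the hour angle is zero, so the elevation is 90° − |φ − δ| = 90° − |-64.4° − (-6.2°)| = 90° − 58.2° = 31.8°.

31.8°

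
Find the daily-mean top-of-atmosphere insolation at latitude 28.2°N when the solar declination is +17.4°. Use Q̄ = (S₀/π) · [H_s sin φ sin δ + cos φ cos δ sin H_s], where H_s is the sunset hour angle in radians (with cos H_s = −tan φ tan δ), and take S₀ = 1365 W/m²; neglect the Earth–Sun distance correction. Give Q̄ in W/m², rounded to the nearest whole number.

−tan φ tan δ = −(0.5362)(0.3134) = -0.1680; H_s = arccos(-0.1680) = 99.67°. In radians, H_s = 1.7396.
H_s sin φ sin δ = 1.7396 × 0.4726 × 0.2990 = 0.2458.
cos φ cos δ sin H_s = 0.8813 × 0.9542 × 0.9858 = 0.8290.
Q̄ = (1365/π) × (0.2458 + 0.8290) = 434.49 × 1.0748 = 466.99 W/m².

467 W/m²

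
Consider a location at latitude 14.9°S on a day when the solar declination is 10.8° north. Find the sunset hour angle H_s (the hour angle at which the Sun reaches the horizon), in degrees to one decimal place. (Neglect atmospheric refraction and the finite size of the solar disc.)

The sunset hour angle satisfies cos H_s = −tan φ tan δ = 0.0508, giving H_s = 87.09°.

87.1°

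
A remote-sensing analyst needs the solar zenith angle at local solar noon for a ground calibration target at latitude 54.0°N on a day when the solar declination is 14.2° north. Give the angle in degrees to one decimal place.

At local solar noon the hour angle is zero, so the zenith angle is |φ − δ| = |54.0° − (14.2°)| = 39.8°.

39.8°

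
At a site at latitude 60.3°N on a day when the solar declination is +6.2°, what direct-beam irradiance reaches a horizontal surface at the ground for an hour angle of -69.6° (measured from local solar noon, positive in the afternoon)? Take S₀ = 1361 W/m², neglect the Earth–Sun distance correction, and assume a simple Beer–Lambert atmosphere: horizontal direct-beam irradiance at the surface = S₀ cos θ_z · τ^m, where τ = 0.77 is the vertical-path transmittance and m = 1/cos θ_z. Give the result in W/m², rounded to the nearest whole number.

135 W/m²

With φ = 60.3°, δ = 6.2°, H = -69.60°: sin φ sin δ = 0.0938, cos φ cos δ cos H = 0.1717, so cos θ_z = 0.2655.
Air mass m = 1/cos θ_z = 1/0.2655 = 3.766; τ^m = 0.77^3.766 = 0.3737.
Surface direct beam = 1361 × 0.2655 × 0.3737 = 135.03 W/m².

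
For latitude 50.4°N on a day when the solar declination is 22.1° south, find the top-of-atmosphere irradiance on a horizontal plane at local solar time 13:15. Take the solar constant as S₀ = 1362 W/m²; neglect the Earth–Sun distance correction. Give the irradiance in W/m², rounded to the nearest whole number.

367 W/m²

Hour angle H = 15° × (13.25 − 12) = 18.75°.
cos θ_z = sin(50.4°) sin(-22.1°) + cos(50.4°) cos(-22.1°) cos(18.75°) = -0.2899 + 0.5592 = 0.2693.
Top-of-atmosphere irradiance = S₀ cos θ_z = 1362 × 0.2693 = 366.79 W/m².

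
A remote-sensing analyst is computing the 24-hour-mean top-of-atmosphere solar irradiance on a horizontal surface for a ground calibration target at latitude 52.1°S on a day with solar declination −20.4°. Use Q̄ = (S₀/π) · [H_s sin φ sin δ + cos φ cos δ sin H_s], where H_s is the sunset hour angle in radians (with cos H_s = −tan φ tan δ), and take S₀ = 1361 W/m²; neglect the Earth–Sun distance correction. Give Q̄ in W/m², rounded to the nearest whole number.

466 W/m²

cos H_s = −tan(-52.1°) · tan(-20.4°) = -0.4777, so H_s = arccos(-0.4777) = 118.54°. In radians, H_s = 2.0689.
H_s sin φ sin δ = 2.0689 × -0.7891 × -0.3486 = 0.5691.
cos φ cos δ sin H_s = 0.6143 × 0.9373 × 0.8785 = 0.5058.
Q̄ = (1361/π) × (0.5691 + 0.5058) = 433.22 × 1.0749 = 465.67 W/m².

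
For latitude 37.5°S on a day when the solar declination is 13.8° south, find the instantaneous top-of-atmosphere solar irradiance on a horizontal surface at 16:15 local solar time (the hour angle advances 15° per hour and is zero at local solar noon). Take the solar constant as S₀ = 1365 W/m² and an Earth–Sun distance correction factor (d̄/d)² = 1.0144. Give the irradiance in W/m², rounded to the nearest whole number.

Hour angle H = 15° × (16.25 − 12) = 63.75°.
With φ = -37.5°, δ = -13.8°, H = 63.75°: sin φ sin δ = 0.1452, cos φ cos δ cos H = 0.3408, so cos θ_z = 0.4860.
Top-of-atmosphere irradiance = S₀ (d̄/d)² cos θ_z = 1365 × 1.0144 × 0.4860 = 672.94 W/m².

673 W/m²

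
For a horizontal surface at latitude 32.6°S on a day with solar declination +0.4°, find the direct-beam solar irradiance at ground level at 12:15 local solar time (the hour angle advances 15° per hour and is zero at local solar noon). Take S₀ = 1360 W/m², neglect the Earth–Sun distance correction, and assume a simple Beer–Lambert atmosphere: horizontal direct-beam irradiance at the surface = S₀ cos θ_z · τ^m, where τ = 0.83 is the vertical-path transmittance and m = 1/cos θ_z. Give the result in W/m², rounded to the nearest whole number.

911 W/m²

Hour angle H = 15° × (12.25 − 12) = 3.75°.
cos θ_z = sin(-32.6°) sin(0.4°) + cos(-32.6°) cos(0.4°) cos(3.75°) = -0.0038 + 0.8406 = 0.8368.
Air mass m = 1/cos θ_z = 1/0.8368 = 1.195; τ^m = 0.83^1.195 = 0.8004.
Surface direct beam = 1360 × 0.8368 × 0.8004 = 910.89 W/m².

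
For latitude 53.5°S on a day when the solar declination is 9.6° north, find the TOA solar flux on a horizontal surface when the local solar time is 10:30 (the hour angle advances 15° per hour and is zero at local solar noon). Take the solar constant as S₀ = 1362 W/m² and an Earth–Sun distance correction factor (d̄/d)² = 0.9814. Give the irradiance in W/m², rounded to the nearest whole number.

545 W/m²

Hour angle H = 15° × (10.5 − 12) = -22.50°.
With φ = -53.5°, δ = 9.6°, H = -22.50°: sin φ sin δ = -0.1341, cos φ cos δ cos H = 0.5418, so cos θ_z = 0.4077.
Top-of-atmosphere irradiance = S₀ (d̄/d)² cos θ_z = 1362 × 0.9814 × 0.4077 = 544.96 W/m².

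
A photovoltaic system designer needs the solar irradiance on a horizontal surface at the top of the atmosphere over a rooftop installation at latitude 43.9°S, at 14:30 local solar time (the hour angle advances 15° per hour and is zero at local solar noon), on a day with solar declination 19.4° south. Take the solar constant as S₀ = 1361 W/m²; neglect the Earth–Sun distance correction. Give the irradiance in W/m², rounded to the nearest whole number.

Hour angle H = 15° × (14.5 − 12) = 37.50°.
With φ = -43.9°, δ = -19.4°, H = 37.50°: sin φ sin δ = 0.2303, cos φ cos δ cos H = 0.5392, so cos θ_z = 0.7695.
Top-of-atmosphere irradiance = S₀ cos θ_z = 1361 × 0.7695 = 1047.29 W/m².

1047 W/m²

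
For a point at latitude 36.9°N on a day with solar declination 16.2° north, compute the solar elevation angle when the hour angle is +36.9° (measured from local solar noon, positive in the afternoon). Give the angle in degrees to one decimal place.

51.4°

cos θ_z = sin(36.9°) sin(16.2°) + cos(36.9°) cos(16.2°) cos(36.90°) = 0.1675 + 0.6141 = 0.7816.
θ_z = arccos(0.7816) = 38.59°, so the elevation is 90° − 38.59° = 51.41°.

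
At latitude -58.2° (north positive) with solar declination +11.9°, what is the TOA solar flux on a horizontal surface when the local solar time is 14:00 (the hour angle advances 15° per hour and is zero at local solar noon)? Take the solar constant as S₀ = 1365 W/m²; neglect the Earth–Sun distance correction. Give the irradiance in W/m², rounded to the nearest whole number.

Hour angle H = 15° × (14 − 12) = 30.00°.
cos θ_z = sin(-58.2°) sin(11.9°) + cos(-58.2°) cos(11.9°) cos(30.00°) = -0.1753 + 0.4465 = 0.2712.
Top-of-atmosphere irradiance = S₀ cos θ_z = 1365 × 0.2712 = 370.19 W/m².

370 W/m²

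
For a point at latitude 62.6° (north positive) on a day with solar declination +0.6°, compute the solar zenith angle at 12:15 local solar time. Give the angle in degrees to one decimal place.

Hour angle H = 15° × (12.25 − 12) = 3.75°.
cos θ_z = sin(62.6°) sin(0.6°) + cos(62.6°) cos(0.6°) cos(3.75°) = 0.0093 + 0.4592 = 0.4685.
θ_z = arccos(0.4685) = 62.06°.

62.1°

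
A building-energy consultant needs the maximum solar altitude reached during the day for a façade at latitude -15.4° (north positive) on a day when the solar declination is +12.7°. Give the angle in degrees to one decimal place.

At local solar noon the hour angle is zero, so the elevation is 90° − |φ − δ| = 90° − |-15.4° − (12.7°)| = 90° − 28.1° = 61.9°.

61.9°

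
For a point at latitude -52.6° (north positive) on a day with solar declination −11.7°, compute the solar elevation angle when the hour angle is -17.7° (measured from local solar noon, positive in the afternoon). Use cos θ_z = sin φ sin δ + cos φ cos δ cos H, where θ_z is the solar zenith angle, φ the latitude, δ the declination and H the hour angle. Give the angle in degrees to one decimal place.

cos θ_z = sin φ sin δ + cos φ cos δ cos H = (-0.7944)(-0.2028) + (0.6074)(0.9792)(0.9527) = 0.7277.
θ_z = arccos(0.7277) = 43.31°, so the elevation is 90° − 43.31° = 46.69°.

46.7°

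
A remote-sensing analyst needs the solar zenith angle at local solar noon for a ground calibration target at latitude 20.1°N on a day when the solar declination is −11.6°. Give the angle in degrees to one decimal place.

At local solar noon the hour angle is zero, so the zenith angle is |φ − δ| = |20.1° − (-11.6°)| = 31.7°.

31.7°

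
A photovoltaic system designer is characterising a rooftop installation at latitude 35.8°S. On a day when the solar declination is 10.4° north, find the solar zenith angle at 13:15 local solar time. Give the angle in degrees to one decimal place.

49.5°

Hour angle H = 15° × (13.25 − 12) = 18.75°.
cos θ_z = sin(-35.8°) sin(10.4°) + cos(-35.8°) cos(10.4°) cos(18.75°) = -0.1056 + 0.7554 = 0.6498.
θ_z = arccos(0.6498) = 49.47°.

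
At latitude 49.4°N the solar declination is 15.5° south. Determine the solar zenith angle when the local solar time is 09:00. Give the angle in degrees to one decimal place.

Hour angle H = 15° × (9 − 12) = -45.00°.
cos θ_z = sin φ sin δ + cos φ cos δ cos H = (0.7593)(-0.2672) + (0.6508)(0.9636)(0.7071) = 0.2405.
θ_z = arccos(0.2405) = 76.08°.

76.1°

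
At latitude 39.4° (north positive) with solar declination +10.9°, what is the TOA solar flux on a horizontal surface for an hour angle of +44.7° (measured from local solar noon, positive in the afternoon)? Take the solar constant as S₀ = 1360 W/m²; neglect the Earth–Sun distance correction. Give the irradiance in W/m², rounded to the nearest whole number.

897 W/m²

With φ = 39.4°, δ = 10.9°, H = 44.70°: sin φ sin δ = 0.1200, cos φ cos δ cos H = 0.5393, so cos θ_z = 0.6593.
Top-of-atmosphere irradiance = S₀ cos θ_z = 1360 × 0.6593 = 896.65 W/m².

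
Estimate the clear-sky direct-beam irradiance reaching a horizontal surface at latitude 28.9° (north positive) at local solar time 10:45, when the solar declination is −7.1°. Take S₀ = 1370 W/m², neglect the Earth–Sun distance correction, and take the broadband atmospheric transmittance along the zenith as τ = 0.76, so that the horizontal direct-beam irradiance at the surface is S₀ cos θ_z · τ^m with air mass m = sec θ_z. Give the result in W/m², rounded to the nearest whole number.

Hour angle H = 15° × (10.75 − 12) = -18.75°.
cos θ_z = sin φ sin δ + cos φ cos δ cos H = (0.4833)(-0.1236) + (0.8755)(0.9923)(0.9469) = 0.7629.
Air mass m = 1/cos θ_z = 1/0.7629 = 1.311; τ^m = 0.76^1.311 = 0.6978.
Surface direct beam = 1370 × 0.7629 × 0.6978 = 729.32 W/m².

729 W/m²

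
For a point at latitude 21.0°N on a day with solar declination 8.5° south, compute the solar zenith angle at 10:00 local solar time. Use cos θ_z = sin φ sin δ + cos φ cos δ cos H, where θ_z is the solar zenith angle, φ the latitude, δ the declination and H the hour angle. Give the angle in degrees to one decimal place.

Hour angle H = 15° × (10 − 12) = -30.00°.
cos θ_z = sin φ sin δ + cos φ cos δ cos H = (0.3584)(-0.1478) + (0.9336)(0.9890)(0.8660) = 0.7466.
θ_z = arccos(0.7466) = 41.70°.

41.7°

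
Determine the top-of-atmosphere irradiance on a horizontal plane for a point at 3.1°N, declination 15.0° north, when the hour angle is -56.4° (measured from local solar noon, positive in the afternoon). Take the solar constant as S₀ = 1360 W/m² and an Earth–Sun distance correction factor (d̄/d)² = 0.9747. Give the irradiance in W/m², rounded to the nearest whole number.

726 W/m²

cos θ_z = sin(3.1°) sin(15.0°) + cos(3.1°) cos(15.0°) cos(-56.40°) = 0.0140 + 0.5338 = 0.5478.
Top-of-atmosphere irradiance = S₀ (d̄/d)² cos θ_z = 1360 × 0.9747 × 0.5478 = 726.16 W/m².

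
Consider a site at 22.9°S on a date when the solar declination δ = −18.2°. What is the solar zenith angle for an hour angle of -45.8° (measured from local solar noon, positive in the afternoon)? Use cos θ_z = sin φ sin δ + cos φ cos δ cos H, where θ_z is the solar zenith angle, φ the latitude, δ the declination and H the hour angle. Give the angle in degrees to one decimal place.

43.0°

cos θ_z = sin(-22.9°) sin(-18.2°) + cos(-22.9°) cos(-18.2°) cos(-45.80°) = 0.1215 + 0.6101 = 0.7316.
θ_z = arccos(0.7316) = 42.98°.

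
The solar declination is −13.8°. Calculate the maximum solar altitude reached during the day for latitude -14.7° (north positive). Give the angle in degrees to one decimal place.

At local solar noon the hour angle is zero, so the elevation is 90° − |φ − δ| = 90° − |-14.7° − (-13.8°)| = 90° − 0.9° = 89.1°.

89.1°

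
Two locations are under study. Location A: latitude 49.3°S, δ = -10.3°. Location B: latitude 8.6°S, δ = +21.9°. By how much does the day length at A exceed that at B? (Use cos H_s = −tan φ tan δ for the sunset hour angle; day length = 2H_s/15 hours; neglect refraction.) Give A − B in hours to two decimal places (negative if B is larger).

+2.09 h

A: H_s = arccos(−tan -49.3° · tan -10.3°) = 102.20°, so 2H_s/15 = 13.6267 h.
B: H_s = arccos(−tan -8.6° · tan 21.9°) = 86.51°, so 2H_s/15 = 11.5347 h.
A − B = 13.6267 − 11.5347 = 2.0920 h.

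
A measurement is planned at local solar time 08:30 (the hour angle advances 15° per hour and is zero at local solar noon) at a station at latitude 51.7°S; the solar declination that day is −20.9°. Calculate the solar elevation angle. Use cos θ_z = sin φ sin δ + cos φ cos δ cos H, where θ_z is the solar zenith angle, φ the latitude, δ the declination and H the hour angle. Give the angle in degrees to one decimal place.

39.2°

Hour angle H = 15° × (8.5 − 12) = -52.50°.
cos θ_z = sin φ sin δ + cos φ cos δ cos H = (-0.7848)(-0.3567) + (0.6198)(0.9342)(0.6088) = 0.6324.
θ_z = arccos(0.6324) = 50.77°, so the elevation is 90° − 50.77° = 39.23°.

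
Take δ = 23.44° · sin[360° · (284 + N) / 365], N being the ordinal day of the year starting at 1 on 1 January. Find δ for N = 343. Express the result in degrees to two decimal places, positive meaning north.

360 × (284 + 343) / 365 = 618.411°; sin(618.411°) = -0.9796.
δ = 23.44 × -0.9796 = -22.962° ≈ -22.96°.

-22.96°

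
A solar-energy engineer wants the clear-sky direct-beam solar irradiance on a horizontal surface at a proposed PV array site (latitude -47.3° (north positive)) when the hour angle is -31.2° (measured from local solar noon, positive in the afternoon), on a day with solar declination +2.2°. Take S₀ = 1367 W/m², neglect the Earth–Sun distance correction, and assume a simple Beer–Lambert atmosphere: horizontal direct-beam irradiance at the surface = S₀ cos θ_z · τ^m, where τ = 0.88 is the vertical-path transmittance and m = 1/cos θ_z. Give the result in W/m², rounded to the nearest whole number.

cos θ_z = sin(-47.3°) sin(2.2°) + cos(-47.3°) cos(2.2°) cos(-31.20°) = -0.0282 + 0.5796 = 0.5514.
Air mass m = 1/cos θ_z = 1/0.5514 = 1.814; τ^m = 0.88^1.814 = 0.7930.
Surface direct beam = 1367 × 0.5514 × 0.7930 = 597.73 W/m².

598 W/m²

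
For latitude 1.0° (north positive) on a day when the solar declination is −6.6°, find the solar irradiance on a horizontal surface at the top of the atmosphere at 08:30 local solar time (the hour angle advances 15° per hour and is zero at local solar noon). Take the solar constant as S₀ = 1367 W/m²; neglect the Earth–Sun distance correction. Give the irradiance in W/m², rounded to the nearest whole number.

Hour angle H = 15° × (8.5 − 12) = -52.50°.
cos θ_z = sin φ sin δ + cos φ cos δ cos H = (0.0175)(-0.1149) + (0.9998)(0.9934)(0.6088) = 0.6027.
Top-of-atmosphere irradiance = S₀ cos θ_z = 1367 × 0.6027 = 823.89 W/m².

824 W/m²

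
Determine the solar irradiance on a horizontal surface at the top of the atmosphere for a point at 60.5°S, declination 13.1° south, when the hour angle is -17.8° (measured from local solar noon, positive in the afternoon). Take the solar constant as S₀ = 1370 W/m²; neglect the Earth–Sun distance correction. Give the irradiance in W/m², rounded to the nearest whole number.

896 W/m²

cos θ_z = sin(-60.5°) sin(-13.1°) + cos(-60.5°) cos(-13.1°) cos(-17.80°) = 0.1973 + 0.4566 = 0.6539.
Top-of-atmosphere irradiance = S₀ cos θ_z = 1370 × 0.6539 = 895.84 W/m².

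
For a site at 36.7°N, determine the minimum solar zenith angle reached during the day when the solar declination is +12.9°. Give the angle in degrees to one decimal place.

23.8°

At local solar noon the hour angle is zero, so the zenith angle is |φ − δ| = |36.7° − (12.9°)| = 23.8°.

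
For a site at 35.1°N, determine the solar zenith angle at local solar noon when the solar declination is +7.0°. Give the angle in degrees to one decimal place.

At local solar noon the hour angle is zero, so the zenith angle is |φ − δ| = |35.1° − (7.0°)| = 28.1°.

28.1°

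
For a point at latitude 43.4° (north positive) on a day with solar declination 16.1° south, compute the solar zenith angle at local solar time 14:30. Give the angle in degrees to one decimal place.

68.7°

Hour angle H = 15° × (14.5 − 12) = 37.50°.
cos θ_z = sin φ sin δ + cos φ cos δ cos H = (0.6871)(-0.2773) + (0.7266)(0.9608)(0.7934) = 0.3634.
θ_z = arccos(0.3634) = 68.69°.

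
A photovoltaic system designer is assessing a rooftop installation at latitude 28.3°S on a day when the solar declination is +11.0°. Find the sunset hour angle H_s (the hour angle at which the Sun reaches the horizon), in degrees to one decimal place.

−tan φ tan δ = −(-0.5384)(0.1944) = 0.1047; H_s = arccos(0.1047) = 83.99°.

84.0°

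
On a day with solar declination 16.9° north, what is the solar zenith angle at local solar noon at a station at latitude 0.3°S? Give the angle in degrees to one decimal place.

At local solar noon the hour angle is zero, so the zenith angle is |φ − δ| = |-0.3° − (16.9°)| = 17.2°.

17.2°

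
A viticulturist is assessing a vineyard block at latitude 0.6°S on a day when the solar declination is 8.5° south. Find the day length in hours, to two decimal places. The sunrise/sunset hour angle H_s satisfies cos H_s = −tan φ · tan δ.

12.01 hours

cos H_s = −tan(-0.6°) · tan(-8.5°) = -0.0016, so H_s = arccos(-0.0016) = 90.09°.
Day length = 2 H_s / 15° h⁻¹ = 180.18° / 15 = 12.012 h.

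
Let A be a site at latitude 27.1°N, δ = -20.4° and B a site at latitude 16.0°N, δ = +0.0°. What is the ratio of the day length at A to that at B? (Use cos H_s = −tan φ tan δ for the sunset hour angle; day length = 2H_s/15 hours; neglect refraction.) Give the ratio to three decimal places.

0.878

A: H_s = arccos(−tan 27.1° · tan -20.4°) = 79.03°, so 2H_s/15 = 10.5373 h.
B: H_s = arccos(−tan 16.0° · tan 0.0°) = 90.00°, so 2H_s/15 = 12.0000 h.
Ratio A/B = 10.5373 / 12.0000 = 0.8781.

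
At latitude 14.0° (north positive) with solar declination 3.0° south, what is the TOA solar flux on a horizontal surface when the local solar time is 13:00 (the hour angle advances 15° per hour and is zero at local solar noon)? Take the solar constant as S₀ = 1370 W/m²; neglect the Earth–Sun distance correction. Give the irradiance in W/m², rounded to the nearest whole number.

Hour angle H = 15° × (13 − 12) = 15.00°.
With φ = 14.0°, δ = -3.0°, H = 15.00°: sin φ sin δ = -0.0127, cos φ cos δ cos H = 0.9359, so cos θ_z = 0.9232.
Top-of-atmosphere irradiance = S₀ cos θ_z = 1370 × 0.9232 = 1264.78 W/m².

1265 W/m²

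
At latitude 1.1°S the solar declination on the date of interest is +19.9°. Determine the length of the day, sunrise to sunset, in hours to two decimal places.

11.95 hours

−tan φ tan δ = −(-0.0192)(0.3620) = 0.0070; H_s = arccos(0.0070) = 89.60°.
Day length = 2 H_s / 15° h⁻¹ = 179.20° / 15 = 11.947 h.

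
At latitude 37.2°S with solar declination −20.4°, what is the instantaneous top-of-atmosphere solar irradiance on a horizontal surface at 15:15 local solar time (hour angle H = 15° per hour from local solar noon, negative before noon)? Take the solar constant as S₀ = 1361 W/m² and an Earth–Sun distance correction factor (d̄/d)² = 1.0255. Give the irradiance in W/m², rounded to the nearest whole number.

Hour angle H = 15° × (15.25 − 12) = 48.75°.
cos θ_z = sin φ sin δ + cos φ cos δ cos H = (-0.6046)(-0.3486) + (0.7965)(0.9373)(0.6593) = 0.7030.
Top-of-atmosphere irradiance = S₀ (d̄/d)² cos θ_z = 1361 × 1.0255 × 0.7030 = 981.18 W/m².

981 W/m²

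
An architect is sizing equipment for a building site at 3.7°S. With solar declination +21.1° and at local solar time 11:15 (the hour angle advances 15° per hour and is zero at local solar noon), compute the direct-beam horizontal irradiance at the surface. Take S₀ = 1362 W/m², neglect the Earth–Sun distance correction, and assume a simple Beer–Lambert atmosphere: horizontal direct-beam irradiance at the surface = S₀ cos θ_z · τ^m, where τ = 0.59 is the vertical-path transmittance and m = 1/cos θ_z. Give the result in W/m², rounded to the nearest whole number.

670 W/m²

Hour angle H = 15° × (11.25 − 12) = -11.25°.
cos θ_z = sin(-3.7°) sin(21.1°) + cos(-3.7°) cos(21.1°) cos(-11.25°) = -0.0232 + 0.9131 = 0.8899.
Air mass m = 1/cos θ_z = 1/0.8899 = 1.124; τ^m = 0.59^1.124 = 0.5526.
Surface direct beam = 1362 × 0.8899 × 0.5526 = 669.78 W/m².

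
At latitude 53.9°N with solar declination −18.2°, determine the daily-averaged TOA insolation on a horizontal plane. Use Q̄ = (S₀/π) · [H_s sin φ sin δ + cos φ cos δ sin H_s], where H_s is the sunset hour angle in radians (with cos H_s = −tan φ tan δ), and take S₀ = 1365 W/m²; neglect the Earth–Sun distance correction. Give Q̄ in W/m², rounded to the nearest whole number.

96 W/m²

The sunset hour angle satisfies cos H_s = −tan φ tan δ = 0.4509, giving H_s = 63.20°. In radians, H_s = 1.1030.
H_s sin φ sin δ = 1.1030 × 0.8080 × -0.3123 = -0.2783.
cos φ cos δ sin H_s = 0.5892 × 0.9500 × 0.8926 = 0.4996.
Q̄ = (1365/π) × (-0.2783 + 0.4996) = 434.49 × 0.2213 = 96.15 W/m².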